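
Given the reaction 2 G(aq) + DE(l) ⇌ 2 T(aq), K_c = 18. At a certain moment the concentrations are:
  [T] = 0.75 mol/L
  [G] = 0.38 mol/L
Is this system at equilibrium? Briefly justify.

no; Q < K, reaction proceeds forward

(DE is a pure liquid — omitted from Q_c.)
Q_c = [T]² / [G]² = (0.75)² / (0.38)² = 3.9
Q_c = 3.9 < K_c = 18: net forward reaction.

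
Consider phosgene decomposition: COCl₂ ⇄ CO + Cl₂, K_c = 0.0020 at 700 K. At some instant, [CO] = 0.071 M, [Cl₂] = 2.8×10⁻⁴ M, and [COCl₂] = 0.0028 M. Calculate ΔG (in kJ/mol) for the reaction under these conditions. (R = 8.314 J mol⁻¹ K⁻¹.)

Q_c = [CO]·[Cl₂] / [COCl₂] = (0.071)·(2.8×10⁻⁴) / (0.0028) = 0.00710
ΔG = RT ln(Q_c/K_c) = (8.314 J mol⁻¹ K⁻¹)(700 K) × ln(0.00710/0.0020)
   = (5.820 kJ/mol)(1.267) = 7.37 kJ/mol
ΔG > 0, so the forward reaction is non-spontaneous (proceeds in reverse).

ΔG = 7.37 kJ/mol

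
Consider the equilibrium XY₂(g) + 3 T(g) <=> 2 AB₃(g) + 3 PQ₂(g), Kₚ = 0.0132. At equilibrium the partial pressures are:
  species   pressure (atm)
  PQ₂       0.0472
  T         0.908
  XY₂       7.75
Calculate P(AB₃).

P(AB₃) = 27.0 atm

At equilibrium, Kₚ = P(AB₃)²·P(PQ₂)³ / (P(XY₂)·P(T)³) = 0.0132.
(P(AB₃))²·(0.0472)³ / ((7.75)·(0.908)³) = 0.0132
P(AB₃)² = 728 ⇒ P(AB₃) = 27.0 atm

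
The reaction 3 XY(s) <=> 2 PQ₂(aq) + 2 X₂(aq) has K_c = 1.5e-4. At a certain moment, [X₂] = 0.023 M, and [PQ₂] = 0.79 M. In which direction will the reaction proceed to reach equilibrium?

in the reverse direction

(XY is a pure solid — omitted from Q_c.)
Q_c = [PQ₂]²·[X₂]² = (0.79)²·(0.023)² = 3.3e-4
Q_c = 3.3e-4 > K_c = 1.5e-4, so the reverse reaction proceeds.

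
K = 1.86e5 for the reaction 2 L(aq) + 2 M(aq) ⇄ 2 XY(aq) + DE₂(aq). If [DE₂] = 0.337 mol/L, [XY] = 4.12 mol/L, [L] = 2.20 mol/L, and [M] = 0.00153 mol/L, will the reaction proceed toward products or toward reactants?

Q = [XY]²·[DE₂] / ([L]²·[M]²) = (4.12)²·(0.337) / ((2.20)²·(0.00153)²) = 5.05e5
Q = 5.05e5 > K = 1.86e5, so the reverse reaction proceeds.

to the left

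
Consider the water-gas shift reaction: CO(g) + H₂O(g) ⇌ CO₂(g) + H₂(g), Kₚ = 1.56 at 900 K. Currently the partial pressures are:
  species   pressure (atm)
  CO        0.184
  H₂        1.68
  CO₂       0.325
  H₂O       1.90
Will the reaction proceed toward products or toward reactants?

no net change (already at equilibrium)

Qₚ = P(CO₂)·P(H₂) / (P(CO)·P(H₂O)) = (0.325)·(1.68) / ((0.184)·(1.90)) = 1.56
Qₚ = 1.56 = Kₚ, so the system is already at equilibrium.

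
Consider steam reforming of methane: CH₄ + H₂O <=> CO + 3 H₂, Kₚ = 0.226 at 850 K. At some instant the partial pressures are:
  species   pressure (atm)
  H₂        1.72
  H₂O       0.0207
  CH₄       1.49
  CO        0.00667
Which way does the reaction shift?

reverse (toward reactants)

Qₚ = P(CO)·P(H₂)³ / (P(CH₄)·P(H₂O)) = (0.00667)·(1.72)³ / ((1.49)·(0.0207)) = 1.10
Qₚ = 1.10 > Kₚ = 0.226, so the reverse reaction proceeds.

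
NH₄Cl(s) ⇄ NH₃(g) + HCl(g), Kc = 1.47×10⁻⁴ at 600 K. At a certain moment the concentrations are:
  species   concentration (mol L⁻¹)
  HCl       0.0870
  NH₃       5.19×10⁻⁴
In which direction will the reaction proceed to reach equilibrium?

(NH₄Cl is a pure solid — omitted from Qc.)
Qc = [NH₃]·[HCl] = (5.19×10⁻⁴)·(0.0870) = 4.52×10⁻⁵
Qc = 4.52×10⁻⁵ < Kc = 1.47×10⁻⁴, so the forward reaction proceeds.

forward (toward products)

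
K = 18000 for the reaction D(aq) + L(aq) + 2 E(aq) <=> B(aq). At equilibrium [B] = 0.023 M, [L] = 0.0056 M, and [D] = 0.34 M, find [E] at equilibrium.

[E] = 0.026 M

At equilibrium, K = [B] / ([D]·[L]·[E]²) = 18000.
(0.023) / ((0.34)·(0.0056)·([E])²) = 18000
[E]² = 6.71×10⁻⁴ ⇒ [E] = 0.026 M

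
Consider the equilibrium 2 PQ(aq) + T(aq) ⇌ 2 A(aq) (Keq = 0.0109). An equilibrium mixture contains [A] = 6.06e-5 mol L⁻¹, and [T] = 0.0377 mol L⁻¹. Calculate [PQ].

[PQ] = 0.00299 mol L⁻¹

At equilibrium, Keq = [A]² / ([PQ]²·[T]) = 0.0109.
(6.06e-5)² / (([PQ])²·(0.0377)) = 0.0109
[PQ]² = 8.94e-6 ⇒ [PQ] = 0.00299 mol L⁻¹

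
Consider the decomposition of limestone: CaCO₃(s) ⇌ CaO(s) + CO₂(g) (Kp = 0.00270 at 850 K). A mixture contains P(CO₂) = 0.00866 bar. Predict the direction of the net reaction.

to the left

(CaCO₃, CaO are pure solids — omitted from Qp.)
Qp = P(CO₂) = 0.00866
Qp = 0.00866 > Kp = 0.00270, so the reverse reaction proceeds.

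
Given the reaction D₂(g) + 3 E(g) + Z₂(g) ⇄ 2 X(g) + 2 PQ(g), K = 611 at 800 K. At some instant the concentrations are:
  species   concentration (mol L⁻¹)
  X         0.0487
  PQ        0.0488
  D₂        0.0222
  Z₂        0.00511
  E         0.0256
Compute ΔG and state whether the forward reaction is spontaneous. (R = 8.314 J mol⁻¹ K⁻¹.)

Q = [X]²·[PQ]² / ([D₂]·[E]³·[Z₂]) = (0.0487)²·(0.0488)² / ((0.0222)·(0.0256)³·(0.00511)) = 2970
ΔG = RT ln(Q/K) = (8.314 J mol⁻¹ K⁻¹)(800 K) × ln(2970/611)
   = (6.651 kJ/mol)(1.581) = 10.5 kJ/mol
ΔG > 0, so the forward reaction is non-spontaneous (proceeds in reverse).

ΔG = 10.5 kJ/mol; the forward reaction is non-spontaneous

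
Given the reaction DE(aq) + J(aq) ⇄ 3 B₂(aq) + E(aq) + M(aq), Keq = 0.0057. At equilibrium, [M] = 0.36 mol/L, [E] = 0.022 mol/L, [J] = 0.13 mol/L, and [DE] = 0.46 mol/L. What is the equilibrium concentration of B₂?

[B₂] = 0.35 mol/L

At equilibrium, Keq = [B₂]³·[E]·[M] / ([DE]·[J]) = 0.0057.
([B₂])³·(0.022)·(0.36) / ((0.46)·(0.13)) = 0.0057
[B₂]³ = 0.0430 ⇒ [B₂] = 0.35 mol/L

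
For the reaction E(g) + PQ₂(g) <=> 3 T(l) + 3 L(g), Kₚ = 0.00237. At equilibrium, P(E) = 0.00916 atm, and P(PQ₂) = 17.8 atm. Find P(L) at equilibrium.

(T is a pure liquid — omitted from Kₚ.)
At equilibrium, Kₚ = P(L)³ / (P(E)·P(PQ₂)) = 0.00237.
(P(L))³ / ((0.00916)·(17.8)) = 0.00237
P(L)³ = 3.86e-4 ⇒ P(L) = 0.0728 atm

P(L) = 0.0728 atm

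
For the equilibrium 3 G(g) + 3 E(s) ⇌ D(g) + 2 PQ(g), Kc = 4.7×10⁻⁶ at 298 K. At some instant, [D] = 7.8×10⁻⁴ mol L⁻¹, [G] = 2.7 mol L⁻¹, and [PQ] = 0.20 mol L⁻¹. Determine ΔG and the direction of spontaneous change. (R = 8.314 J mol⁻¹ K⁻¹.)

(E is a pure solid — omitted from Qc.)
Qc = [D]·[PQ]² / [G]³ = (7.8×10⁻⁴)·(0.20)² / (2.7)³ = 1.59×10⁻⁶
ΔG = RT ln(Qc/Kc) = (8.314 J mol⁻¹ K⁻¹)(298 K) × ln(1.59×10⁻⁶/4.7×10⁻⁶)
   = (2.478 kJ/mol)(-1.084) = -2.69 kJ/mol
ΔG < 0, so the forward reaction is spontaneous (proceeds forward).

ΔG = -2.69 kJ/mol; the forward reaction is spontaneous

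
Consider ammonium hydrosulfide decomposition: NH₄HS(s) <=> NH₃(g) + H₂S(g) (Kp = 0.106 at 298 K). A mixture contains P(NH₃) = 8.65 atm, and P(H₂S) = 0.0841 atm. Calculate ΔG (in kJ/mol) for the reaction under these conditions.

(NH₄HS is a pure solid — omitted from Qp.)
Qp = P(NH₃)·P(H₂S) = (8.65)·(0.0841) = 0.727
ΔG = RT ln(Qp/Kp) = (8.314 J mol⁻¹ K⁻¹)(298 K) × ln(0.727/0.106)
   = (2.478 kJ/mol)(1.925) = 4.77 kJ/mol
ΔG > 0, so the forward reaction is non-spontaneous (proceeds in reverse).

ΔG = 4.77 kJ/mol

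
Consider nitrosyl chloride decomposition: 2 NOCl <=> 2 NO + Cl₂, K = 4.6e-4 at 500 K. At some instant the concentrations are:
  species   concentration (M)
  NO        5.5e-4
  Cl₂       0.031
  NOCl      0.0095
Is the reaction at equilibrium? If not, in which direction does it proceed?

toward products

Q = [NO]²·[Cl₂] / [NOCl]² = (5.5e-4)²·(0.031) / (0.0095)² = 1.0e-4
Q = 1.0e-4 < K = 4.6e-4, so the forward reaction proceeds.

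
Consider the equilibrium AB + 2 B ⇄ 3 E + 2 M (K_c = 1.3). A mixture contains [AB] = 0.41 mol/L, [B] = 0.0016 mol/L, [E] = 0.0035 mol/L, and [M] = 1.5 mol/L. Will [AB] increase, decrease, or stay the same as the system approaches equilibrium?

Q_c = [E]³·[M]² / ([AB]·[B]²) = (0.0035)³·(1.5)² / ((0.41)·(0.0016)²) = 0.092
Q_c = 0.092 < K_c = 1.3: net forward reaction.
AB is a reactant, so it decreases.

decrease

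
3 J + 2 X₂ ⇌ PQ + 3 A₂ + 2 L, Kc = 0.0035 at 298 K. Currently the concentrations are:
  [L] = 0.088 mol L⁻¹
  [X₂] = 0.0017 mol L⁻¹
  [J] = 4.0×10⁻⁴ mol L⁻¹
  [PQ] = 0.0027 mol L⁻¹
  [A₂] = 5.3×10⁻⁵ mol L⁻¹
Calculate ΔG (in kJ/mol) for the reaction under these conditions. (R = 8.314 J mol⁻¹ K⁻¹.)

Qc = [PQ]·[A₂]³·[L]² / ([J]³·[X₂]²) = (0.0027)·(5.3×10⁻⁵)³·(0.088)² / ((4.0×10⁻⁴)³·(0.0017)²) = 0.0168
ΔG = RT ln(Qc/Kc) = (8.314 J mol⁻¹ K⁻¹)(298 K) × ln(0.0168/0.0035)
   = (2.478 kJ/mol)(1.569) = 3.89 kJ/mol
ΔG > 0, so the forward reaction is non-spontaneous (proceeds in reverse).

ΔG = 3.89 kJ/mol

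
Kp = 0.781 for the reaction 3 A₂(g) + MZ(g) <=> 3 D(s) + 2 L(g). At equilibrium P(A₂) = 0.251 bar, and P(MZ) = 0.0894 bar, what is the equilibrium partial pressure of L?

(D is a pure solid — omitted from Kp.)
At equilibrium, Kp = P(L)² / (P(A₂)³·P(MZ)) = 0.781.
(P(L))² / ((0.251)³·(0.0894)) = 0.781
P(L)² = 0.00110 ⇒ P(L) = 0.0332 bar

P(L) = 0.0332 bar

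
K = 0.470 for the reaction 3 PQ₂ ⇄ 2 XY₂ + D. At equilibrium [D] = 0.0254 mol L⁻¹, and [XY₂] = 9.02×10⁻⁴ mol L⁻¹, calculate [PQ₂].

[PQ₂] = 0.00353 mol L⁻¹

At equilibrium, K = [XY₂]²·[D] / [PQ₂]³ = 0.470.
(9.02×10⁻⁴)²·(0.0254) / ([PQ₂])³ = 0.470
[PQ₂]³ = 4.40×10⁻⁸ ⇒ [PQ₂] = 0.00353 mol L⁻¹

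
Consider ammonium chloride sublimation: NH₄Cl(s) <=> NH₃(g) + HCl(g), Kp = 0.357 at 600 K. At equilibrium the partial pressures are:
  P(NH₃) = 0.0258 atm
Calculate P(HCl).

P(HCl) = 13.8 atm

(NH₄Cl is a pure solid — omitted from Kp.)
At equilibrium, Kp = P(NH₃)·P(HCl) = 0.357.
(0.0258)·(P(HCl)) = 0.357
P(HCl) = 13.8 atm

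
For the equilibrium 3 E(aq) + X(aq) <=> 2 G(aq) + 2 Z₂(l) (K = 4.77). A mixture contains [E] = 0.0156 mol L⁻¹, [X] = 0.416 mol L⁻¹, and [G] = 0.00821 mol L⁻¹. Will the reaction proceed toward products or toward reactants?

in the reverse direction

(Z₂ is a pure liquid — omitted from Q.)
Q = [G]² / ([E]³·[X]) = (0.00821)² / ((0.0156)³·(0.416)) = 42.7
Q = 42.7 > K = 4.77, so the reverse reaction proceeds.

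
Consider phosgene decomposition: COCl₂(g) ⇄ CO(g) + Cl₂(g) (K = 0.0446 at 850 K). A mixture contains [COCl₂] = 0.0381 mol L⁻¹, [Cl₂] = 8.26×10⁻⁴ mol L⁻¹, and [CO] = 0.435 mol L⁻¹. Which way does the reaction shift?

in the forward direction

Q = [CO]·[Cl₂] / [COCl₂] = (0.435)·(8.26×10⁻⁴) / (0.0381) = 0.00943
Q = 0.00943 < K = 0.0446, so the forward reaction proceeds.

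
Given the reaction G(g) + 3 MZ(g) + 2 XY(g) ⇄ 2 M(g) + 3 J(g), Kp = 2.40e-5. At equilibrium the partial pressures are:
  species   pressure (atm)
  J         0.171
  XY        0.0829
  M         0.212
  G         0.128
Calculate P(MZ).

At equilibrium, Kp = P(M)²·P(J)³ / (P(G)·P(MZ)³·P(XY)²) = 2.40e-5.
(0.212)²·(0.171)³ / ((0.128)·(P(MZ))³·(0.0829)²) = 2.40e-5
P(MZ)³ = 10600 ⇒ P(MZ) = 22.0 atm

P(MZ) = 22.0 atm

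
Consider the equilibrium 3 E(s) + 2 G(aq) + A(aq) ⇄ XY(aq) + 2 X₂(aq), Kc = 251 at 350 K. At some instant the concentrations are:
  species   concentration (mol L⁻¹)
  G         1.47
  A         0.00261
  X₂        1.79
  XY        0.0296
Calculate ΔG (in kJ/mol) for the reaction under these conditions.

(E is a pure solid — omitted from Qc.)
Qc = [XY]·[X₂]² / ([G]²·[A]) = (0.0296)·(1.79)² / ((1.47)²·(0.00261)) = 16.8
ΔG = RT ln(Qc/Kc) = (8.314 J mol⁻¹ K⁻¹)(350 K) × ln(16.8/251)
   = (2.910 kJ/mol)(-2.704) = -7.87 kJ/mol
ΔG < 0, so the forward reaction is spontaneous (proceeds forward).

ΔG = -7.87 kJ/mol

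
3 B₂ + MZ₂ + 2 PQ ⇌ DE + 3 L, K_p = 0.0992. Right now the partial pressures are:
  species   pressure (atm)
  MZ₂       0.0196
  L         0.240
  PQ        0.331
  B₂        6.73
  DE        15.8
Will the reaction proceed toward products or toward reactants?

Q_p = P(DE)·P(L)³ / (P(B₂)³·P(MZ₂)·P(PQ)²) = (15.8)·(0.240)³ / ((6.73)³·(0.0196)·(0.331)²) = 0.334
Q_p = 0.334 > K_p = 0.0992, so the reverse reaction proceeds.

in the reverse direction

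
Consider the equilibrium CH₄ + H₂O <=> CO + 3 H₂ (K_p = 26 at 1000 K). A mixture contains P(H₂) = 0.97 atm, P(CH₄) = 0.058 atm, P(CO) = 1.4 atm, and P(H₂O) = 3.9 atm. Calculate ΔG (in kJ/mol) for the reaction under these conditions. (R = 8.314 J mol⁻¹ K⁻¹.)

ΔG = -12.7 kJ/mol

Q_p = P(CO)·P(H₂)³ / (P(CH₄)·P(H₂O)) = (1.4)·(0.97)³ / ((0.058)·(3.9)) = 5.65
ΔG = RT ln(Q_p/K_p) = (8.314 J mol⁻¹ K⁻¹)(1000 K) × ln(5.65/26)
   = (8.314 kJ/mol)(-1.526) = -12.7 kJ/mol
ΔG < 0, so the forward reaction is spontaneous (proceeds forward).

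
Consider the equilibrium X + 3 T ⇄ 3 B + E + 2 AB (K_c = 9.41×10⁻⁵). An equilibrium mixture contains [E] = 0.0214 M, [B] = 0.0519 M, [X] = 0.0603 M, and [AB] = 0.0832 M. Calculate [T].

At equilibrium, K_c = [B]³·[E]·[AB]² / ([X]·[T]³) = 9.41×10⁻⁵.
(0.0519)³·(0.0214)·(0.0832)² / ((0.0603)·([T])³) = 9.41×10⁻⁵
[T]³ = 0.00365 ⇒ [T] = 0.154 M

[T] = 0.154 M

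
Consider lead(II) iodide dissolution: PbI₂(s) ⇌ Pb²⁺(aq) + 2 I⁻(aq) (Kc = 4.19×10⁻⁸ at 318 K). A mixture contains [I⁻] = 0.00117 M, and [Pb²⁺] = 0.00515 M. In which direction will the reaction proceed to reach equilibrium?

(PbI₂ is a pure solid — omitted from Qc.)
Qc = [Pb²⁺]·[I⁻]² = (0.00515)·(0.00117)² = 7.05×10⁻⁹
Qc = 7.05×10⁻⁹ < Kc = 4.19×10⁻⁸, so the forward reaction proceeds.

to the right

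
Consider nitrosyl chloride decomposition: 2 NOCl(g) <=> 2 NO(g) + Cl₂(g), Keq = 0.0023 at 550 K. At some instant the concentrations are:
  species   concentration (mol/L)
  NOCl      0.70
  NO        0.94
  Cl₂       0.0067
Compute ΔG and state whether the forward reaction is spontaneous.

ΔG = 7.59 kJ/mol; the forward reaction is non-spontaneous

Q = [NO]²·[Cl₂] / [NOCl]² = (0.94)²·(0.0067) / (0.70)² = 0.0121
ΔG = RT ln(Q/Keq) = (8.314 J mol⁻¹ K⁻¹)(550 K) × ln(0.0121/0.0023)
   = (4.573 kJ/mol)(1.660) = 7.59 kJ/mol
ΔG > 0, so the forward reaction is non-spontaneous (proceeds in reverse).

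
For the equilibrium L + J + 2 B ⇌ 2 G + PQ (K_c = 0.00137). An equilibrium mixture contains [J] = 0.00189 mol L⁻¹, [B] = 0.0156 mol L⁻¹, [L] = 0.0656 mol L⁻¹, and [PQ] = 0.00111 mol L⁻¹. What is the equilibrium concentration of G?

At equilibrium, K_c = [G]²·[PQ] / ([L]·[J]·[B]²) = 0.00137.
([G])²·(0.00111) / ((0.0656)·(0.00189)·(0.0156)²) = 0.00137
[G]² = 3.72×10⁻⁸ ⇒ [G] = 1.93×10⁻⁴ mol L⁻¹

[G] = 1.93×10⁻⁴ mol L⁻¹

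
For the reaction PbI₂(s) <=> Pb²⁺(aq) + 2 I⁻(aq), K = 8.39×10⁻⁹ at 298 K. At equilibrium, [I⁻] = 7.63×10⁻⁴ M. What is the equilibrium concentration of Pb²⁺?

[Pb²⁺] = 0.0144 M

(PbI₂ is a pure solid — omitted from K.)
At equilibrium, K = [Pb²⁺]·[I⁻]² = 8.39×10⁻⁹.
([Pb²⁺])·(7.63×10⁻⁴)² = 8.39×10⁻⁹
[Pb²⁺] = 0.0144 M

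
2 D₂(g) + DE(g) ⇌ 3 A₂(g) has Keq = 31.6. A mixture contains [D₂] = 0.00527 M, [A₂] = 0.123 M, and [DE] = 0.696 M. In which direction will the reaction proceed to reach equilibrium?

in the reverse direction

Q = [A₂]³ / ([D₂]²·[DE]) = (0.123)³ / ((0.00527)²·(0.696)) = 96.3
Q = 96.3 > Keq = 31.6, so the reverse reaction proceeds.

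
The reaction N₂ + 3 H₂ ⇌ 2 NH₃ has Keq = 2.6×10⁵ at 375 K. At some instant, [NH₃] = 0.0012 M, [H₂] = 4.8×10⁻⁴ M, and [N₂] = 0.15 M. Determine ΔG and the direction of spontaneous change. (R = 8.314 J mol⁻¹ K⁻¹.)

ΔG = -3.42 kJ/mol; the forward reaction is spontaneous

Q = [NH₃]² / ([N₂]·[H₂]³) = (0.0012)² / ((0.15)·(4.8×10⁻⁴)³) = 86800
ΔG = RT ln(Q/Keq) = (8.314 J mol⁻¹ K⁻¹)(375 K) × ln(86800/2.6×10⁵)
   = (3.118 kJ/mol)(-1.097) = -3.42 kJ/mol
ΔG < 0, so the forward reaction is spontaneous (proceeds forward).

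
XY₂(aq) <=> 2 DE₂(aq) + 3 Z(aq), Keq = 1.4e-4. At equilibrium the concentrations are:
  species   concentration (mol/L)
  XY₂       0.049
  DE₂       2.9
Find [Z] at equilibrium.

[Z] = 0.0093 mol/L

At equilibrium, Keq = [DE₂]²·[Z]³ / [XY₂] = 1.4e-4.
(2.9)²·([Z])³ / (0.049) = 1.4e-4
[Z]³ = 8.16e-7 ⇒ [Z] = 0.0093 mol/L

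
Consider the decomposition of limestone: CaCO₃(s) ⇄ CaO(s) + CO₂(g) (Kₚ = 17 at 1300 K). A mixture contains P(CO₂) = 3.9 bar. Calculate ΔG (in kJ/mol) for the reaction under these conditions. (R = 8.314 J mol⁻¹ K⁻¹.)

ΔG = -15.9 kJ/mol

(CaCO₃, CaO are pure solids — omitted from Qₚ.)
Qₚ = P(CO₂) = 3.90
ΔG = RT ln(Qₚ/Kₚ) = (8.314 J mol⁻¹ K⁻¹)(1300 K) × ln(3.90/17)
   = (10.81 kJ/mol)(-1.472) = -15.9 kJ/mol
ΔG < 0, so the forward reaction is spontaneous (proceeds forward).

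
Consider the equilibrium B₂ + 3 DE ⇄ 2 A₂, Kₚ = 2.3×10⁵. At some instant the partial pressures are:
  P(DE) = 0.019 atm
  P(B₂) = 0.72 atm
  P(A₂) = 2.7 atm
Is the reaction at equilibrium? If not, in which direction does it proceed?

Qₚ = P(A₂)² / (P(B₂)·P(DE)³) = (2.7)² / ((0.72)·(0.019)³) = 1.5×10⁶
Qₚ = 1.5×10⁶ > Kₚ = 2.3×10⁵, so the reverse reaction proceeds.

in the reverse direction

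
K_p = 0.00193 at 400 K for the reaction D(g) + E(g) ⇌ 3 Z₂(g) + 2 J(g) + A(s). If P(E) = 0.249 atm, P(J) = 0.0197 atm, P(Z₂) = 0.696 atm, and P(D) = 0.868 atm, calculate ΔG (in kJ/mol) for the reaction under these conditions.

(A is a pure solid — omitted from Q_p.)
Q_p = P(Z₂)³·P(J)² / (P(D)·P(E)) = (0.696)³·(0.0197)² / ((0.868)·(0.249)) = 6.05×10⁻⁴
ΔG = RT ln(Q_p/K_p) = (8.314 J mol⁻¹ K⁻¹)(400 K) × ln(6.05×10⁻⁴/0.00193)
   = (3.326 kJ/mol)(-1.160) = -3.86 kJ/mol
ΔG < 0, so the forward reaction is spontaneous (proceeds forward).

ΔG = -3.86 kJ/mol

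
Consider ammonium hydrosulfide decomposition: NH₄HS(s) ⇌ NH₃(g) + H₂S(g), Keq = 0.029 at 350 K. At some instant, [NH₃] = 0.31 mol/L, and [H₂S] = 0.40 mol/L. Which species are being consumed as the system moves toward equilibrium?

(NH₄HS is a pure solid — omitted from Q.)
Q = [NH₃]·[H₂S] = (0.31)·(0.40) = 0.12
Q = 0.12 > Keq = 0.029: net reverse reaction.

NH₃, H₂S (products)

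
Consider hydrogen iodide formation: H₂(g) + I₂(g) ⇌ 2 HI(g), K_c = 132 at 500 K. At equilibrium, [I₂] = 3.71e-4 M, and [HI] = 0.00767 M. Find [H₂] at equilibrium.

At equilibrium, K_c = [HI]² / ([H₂]·[I₂]) = 132.
(0.00767)² / (([H₂])·(3.71e-4)) = 132
[H₂] = 0.00120 M

[H₂] = 0.00120 M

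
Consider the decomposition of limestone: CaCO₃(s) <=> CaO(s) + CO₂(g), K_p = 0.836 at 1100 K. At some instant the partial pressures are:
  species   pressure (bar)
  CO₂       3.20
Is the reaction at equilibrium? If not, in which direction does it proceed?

toward reactants

(CaCO₃, CaO are pure solids — omitted from Q_p.)
Q_p = P(CO₂) = 3.20
Q_p = 3.20 > K_p = 0.836, so the reverse reaction proceeds.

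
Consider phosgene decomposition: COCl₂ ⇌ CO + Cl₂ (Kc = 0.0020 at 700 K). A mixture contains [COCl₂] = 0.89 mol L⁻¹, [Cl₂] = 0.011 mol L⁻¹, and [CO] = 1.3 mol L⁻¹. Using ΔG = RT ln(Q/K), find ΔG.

Qc = [CO]·[Cl₂] / [COCl₂] = (1.3)·(0.011) / (0.89) = 0.0161
ΔG = RT ln(Qc/Kc) = (8.314 J mol⁻¹ K⁻¹)(700 K) × ln(0.0161/0.0020)
   = (5.820 kJ/mol)(2.086) = 12.1 kJ/mol
ΔG > 0, so the forward reaction is non-spontaneous (proceeds in reverse).

ΔG = 12.1 kJ/mol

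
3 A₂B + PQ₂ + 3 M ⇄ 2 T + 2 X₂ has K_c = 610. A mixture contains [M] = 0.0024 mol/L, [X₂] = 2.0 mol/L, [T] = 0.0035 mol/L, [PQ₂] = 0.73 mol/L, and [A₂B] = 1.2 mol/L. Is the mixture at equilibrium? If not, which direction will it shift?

Q_c = [T]²·[X₂]² / ([A₂B]³·[PQ₂]·[M]³) = (0.0035)²·(2.0)² / ((1.2)³·(0.73)·(0.0024)³) = 2800
Q_c = 2800 > K_c = 610: net reverse reaction.

no; Q > K, reaction proceeds in reverse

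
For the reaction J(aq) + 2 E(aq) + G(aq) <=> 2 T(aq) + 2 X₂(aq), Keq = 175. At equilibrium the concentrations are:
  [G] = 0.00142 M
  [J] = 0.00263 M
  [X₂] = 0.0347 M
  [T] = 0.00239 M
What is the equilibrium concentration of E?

At equilibrium, Keq = [T]²·[X₂]² / ([J]·[E]²·[G]) = 175.
(0.00239)²·(0.0347)² / ((0.00263)·([E])²·(0.00142)) = 175
[E]² = 1.05e-5 ⇒ [E] = 0.00324 M

[E] = 0.00324 M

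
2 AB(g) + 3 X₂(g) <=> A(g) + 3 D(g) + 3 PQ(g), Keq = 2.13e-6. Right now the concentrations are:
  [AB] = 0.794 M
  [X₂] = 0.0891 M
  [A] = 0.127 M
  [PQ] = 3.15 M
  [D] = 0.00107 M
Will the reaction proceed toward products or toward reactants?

Q = [A]·[D]³·[PQ]³ / ([AB]²·[X₂]³) = (0.127)·(0.00107)³·(3.15)³ / ((0.794)²·(0.0891)³) = 1.09e-5
Q = 1.09e-5 > Keq = 2.13e-6, so the reverse reaction proceeds.

in the reverse direction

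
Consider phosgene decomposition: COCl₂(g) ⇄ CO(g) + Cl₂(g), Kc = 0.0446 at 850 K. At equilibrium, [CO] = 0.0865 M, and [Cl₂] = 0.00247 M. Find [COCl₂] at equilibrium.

At equilibrium, Kc = [CO]·[Cl₂] / [COCl₂] = 0.0446.
(0.0865)·(0.00247) / ([COCl₂]) = 0.0446
[COCl₂] = 0.00479 M

[COCl₂] = 0.00479 M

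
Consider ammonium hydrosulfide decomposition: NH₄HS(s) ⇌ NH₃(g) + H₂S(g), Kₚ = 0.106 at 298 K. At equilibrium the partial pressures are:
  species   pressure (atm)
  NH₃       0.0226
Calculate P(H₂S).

(NH₄HS is a pure solid — omitted from Kₚ.)
At equilibrium, Kₚ = P(NH₃)·P(H₂S) = 0.106.
(0.0226)·(P(H₂S)) = 0.106
P(H₂S) = 4.69 atm

P(H₂S) = 4.69 atm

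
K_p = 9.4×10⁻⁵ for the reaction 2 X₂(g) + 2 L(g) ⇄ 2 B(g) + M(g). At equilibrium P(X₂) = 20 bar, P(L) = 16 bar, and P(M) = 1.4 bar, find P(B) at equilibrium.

P(B) = 2.6 bar

At equilibrium, K_p = P(B)²·P(M) / (P(X₂)²·P(L)²) = 9.4×10⁻⁵.
(P(B))²·(1.4) / ((20)²·(16)²) = 9.4×10⁻⁵
P(B)² = 6.88 ⇒ P(B) = 2.6 bar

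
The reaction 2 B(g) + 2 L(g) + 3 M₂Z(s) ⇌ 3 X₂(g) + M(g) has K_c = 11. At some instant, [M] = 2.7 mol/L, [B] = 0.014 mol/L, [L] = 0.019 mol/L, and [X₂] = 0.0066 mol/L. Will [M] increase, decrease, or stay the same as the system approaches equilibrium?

stay the same

(M₂Z is a pure solid — omitted from Q_c.)
Q_c = [X₂]³·[M] / ([B]²·[L]²) = (0.0066)³·(2.7) / ((0.014)²·(0.019)²) = 11
Q_c = 11 = K_c; the system is at equilibrium.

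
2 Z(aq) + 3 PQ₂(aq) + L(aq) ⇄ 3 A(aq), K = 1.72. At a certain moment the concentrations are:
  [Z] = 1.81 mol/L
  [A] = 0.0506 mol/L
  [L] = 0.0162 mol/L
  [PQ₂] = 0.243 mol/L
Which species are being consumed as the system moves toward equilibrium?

Q = [A]³ / ([Z]²·[PQ₂]³·[L]) = (0.0506)³ / ((1.81)²·(0.243)³·(0.0162)) = 0.170
Q = 0.170 < K = 1.72: net forward reaction.

Z, PQ₂, L (reactants)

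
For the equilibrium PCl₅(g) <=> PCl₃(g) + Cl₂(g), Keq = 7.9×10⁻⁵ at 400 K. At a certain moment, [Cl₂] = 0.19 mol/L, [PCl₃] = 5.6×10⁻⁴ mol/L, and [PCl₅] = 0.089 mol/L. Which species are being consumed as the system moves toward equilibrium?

Q = [PCl₃]·[Cl₂] / [PCl₅] = (5.6×10⁻⁴)·(0.19) / (0.089) = 0.0012
Q = 0.0012 > Keq = 7.9×10⁻⁵: net reverse reaction.

PCl₃, Cl₂ (products)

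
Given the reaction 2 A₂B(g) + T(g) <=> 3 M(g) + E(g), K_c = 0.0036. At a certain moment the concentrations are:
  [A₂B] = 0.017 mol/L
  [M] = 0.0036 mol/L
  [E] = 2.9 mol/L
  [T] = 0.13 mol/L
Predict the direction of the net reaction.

Q_c = [M]³·[E] / ([A₂B]²·[T]) = (0.0036)³·(2.9) / ((0.017)²·(0.13)) = 0.0036
Q_c = 0.0036 = K_c, so the system is already at equilibrium.

no net change (already at equilibrium)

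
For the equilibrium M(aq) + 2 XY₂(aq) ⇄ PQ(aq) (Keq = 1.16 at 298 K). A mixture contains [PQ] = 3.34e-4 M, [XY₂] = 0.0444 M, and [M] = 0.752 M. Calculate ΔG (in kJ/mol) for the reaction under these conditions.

ΔG = -4.06 kJ/mol

Q = [PQ] / ([M]·[XY₂]²) = (3.34e-4) / ((0.752)·(0.0444)²) = 0.225
ΔG = RT ln(Q/Keq) = (8.314 J mol⁻¹ K⁻¹)(298 K) × ln(0.225/1.16)
   = (2.478 kJ/mol)(-1.640) = -4.06 kJ/mol
ΔG < 0, so the forward reaction is spontaneous (proceeds forward).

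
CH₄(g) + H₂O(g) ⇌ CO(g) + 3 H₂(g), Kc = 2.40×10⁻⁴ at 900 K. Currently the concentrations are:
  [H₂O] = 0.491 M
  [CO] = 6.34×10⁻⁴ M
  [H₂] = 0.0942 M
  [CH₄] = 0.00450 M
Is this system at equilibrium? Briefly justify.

yes, at equilibrium

Qc = [CO]·[H₂]³ / ([CH₄]·[H₂O]) = (6.34×10⁻⁴)·(0.0942)³ / ((0.00450)·(0.491)) = 2.40×10⁻⁴
Qc = 2.40×10⁻⁴ = Kc; the system is at equilibrium.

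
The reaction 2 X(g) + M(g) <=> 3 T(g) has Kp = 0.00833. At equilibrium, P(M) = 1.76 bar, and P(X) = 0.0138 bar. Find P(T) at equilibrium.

P(T) = 0.0141 bar

At equilibrium, Kp = P(T)³ / (P(X)²·P(M)) = 0.00833.
(P(T))³ / ((0.0138)²·(1.76)) = 0.00833
P(T)³ = 2.79×10⁻⁶ ⇒ P(T) = 0.0141 bar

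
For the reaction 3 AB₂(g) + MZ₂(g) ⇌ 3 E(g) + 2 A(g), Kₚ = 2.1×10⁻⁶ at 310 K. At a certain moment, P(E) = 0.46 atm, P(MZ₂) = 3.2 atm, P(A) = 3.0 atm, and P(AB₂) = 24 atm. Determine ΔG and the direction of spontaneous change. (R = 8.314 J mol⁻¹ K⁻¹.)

ΔG = 5.78 kJ/mol; the forward reaction is non-spontaneous

Qₚ = P(E)³·P(A)² / (P(AB₂)³·P(MZ₂)) = (0.46)³·(3.0)² / ((24)³·(3.2)) = 1.98×10⁻⁵
ΔG = RT ln(Qₚ/Kₚ) = (8.314 J mol⁻¹ K⁻¹)(310 K) × ln(1.98×10⁻⁵/2.1×10⁻⁶)
   = (2.577 kJ/mol)(2.244) = 5.78 kJ/mol
ΔG > 0, so the forward reaction is non-spontaneous (proceeds in reverse).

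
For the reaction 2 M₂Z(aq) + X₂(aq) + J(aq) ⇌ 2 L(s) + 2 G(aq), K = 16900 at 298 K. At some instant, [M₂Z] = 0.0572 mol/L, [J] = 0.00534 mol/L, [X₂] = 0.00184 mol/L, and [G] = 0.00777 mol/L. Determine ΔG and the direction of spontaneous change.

(L is a pure solid — omitted from Q.)
Q = [G]² / ([M₂Z]²·[X₂]·[J]) = (0.00777)² / ((0.0572)²·(0.00184)·(0.00534)) = 1880
ΔG = RT ln(Q/K) = (8.314 J mol⁻¹ K⁻¹)(298 K) × ln(1880/16900)
   = (2.478 kJ/mol)(-2.196) = -5.44 kJ/mol
ΔG < 0, so the forward reaction is spontaneous (proceeds forward).

ΔG = -5.44 kJ/mol; the forward reaction is spontaneous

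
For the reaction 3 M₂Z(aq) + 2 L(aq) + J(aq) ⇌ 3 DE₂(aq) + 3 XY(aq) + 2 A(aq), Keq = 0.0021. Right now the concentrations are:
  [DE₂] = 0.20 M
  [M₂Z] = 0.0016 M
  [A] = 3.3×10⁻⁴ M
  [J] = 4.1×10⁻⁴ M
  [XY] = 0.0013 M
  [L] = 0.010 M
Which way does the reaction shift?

Q = [DE₂]³·[XY]³·[A]² / ([M₂Z]³·[L]²·[J]) = (0.20)³·(0.0013)³·(3.3×10⁻⁴)² / ((0.0016)³·(0.010)²·(4.1×10⁻⁴)) = 0.011
Q = 0.011 > Keq = 0.0021, so the reverse reaction proceeds.

to the left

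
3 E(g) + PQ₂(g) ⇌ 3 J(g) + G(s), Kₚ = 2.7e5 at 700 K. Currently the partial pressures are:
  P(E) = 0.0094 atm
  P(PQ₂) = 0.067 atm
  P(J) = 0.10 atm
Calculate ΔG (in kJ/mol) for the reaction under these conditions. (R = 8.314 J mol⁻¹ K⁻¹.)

(G is a pure solid — omitted from Qₚ.)
Qₚ = P(J)³ / (P(E)³·P(PQ₂)) = (0.10)³ / ((0.0094)³·(0.067)) = 18000
ΔG = RT ln(Qₚ/Kₚ) = (8.314 J mol⁻¹ K⁻¹)(700 K) × ln(18000/2.7e5)
   = (5.820 kJ/mol)(-2.708) = -15.8 kJ/mol
ΔG < 0, so the forward reaction is spontaneous (proceeds forward).

ΔG = -15.8 kJ/mol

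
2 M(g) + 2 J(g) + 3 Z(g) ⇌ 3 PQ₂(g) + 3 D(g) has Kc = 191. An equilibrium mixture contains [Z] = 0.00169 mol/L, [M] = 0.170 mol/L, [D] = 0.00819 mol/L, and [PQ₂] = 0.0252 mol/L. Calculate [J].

[J] = 0.0182 mol/L

At equilibrium, Kc = [PQ₂]³·[D]³ / ([M]²·[J]²·[Z]³) = 191.
(0.0252)³·(0.00819)³ / ((0.170)²·([J])²·(0.00169)³) = 191
[J]² = 3.30e-4 ⇒ [J] = 0.0182 mol/L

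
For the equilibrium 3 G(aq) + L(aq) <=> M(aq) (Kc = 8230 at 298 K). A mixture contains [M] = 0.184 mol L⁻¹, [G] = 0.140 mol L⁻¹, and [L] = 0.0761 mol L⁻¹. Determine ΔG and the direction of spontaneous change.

Qc = [M] / ([G]³·[L]) = (0.184) / ((0.140)³·(0.0761)) = 881
ΔG = RT ln(Qc/Kc) = (8.314 J mol⁻¹ K⁻¹)(298 K) × ln(881/8230)
   = (2.478 kJ/mol)(-2.234) = -5.54 kJ/mol
ΔG < 0, so the forward reaction is spontaneous (proceeds forward).

ΔG = -5.54 kJ/mol; the forward reaction is spontaneous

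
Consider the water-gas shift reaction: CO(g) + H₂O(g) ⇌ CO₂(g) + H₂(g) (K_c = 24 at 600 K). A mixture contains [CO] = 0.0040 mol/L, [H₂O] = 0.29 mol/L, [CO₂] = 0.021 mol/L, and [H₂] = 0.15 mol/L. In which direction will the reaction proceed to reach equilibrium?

Q_c = [CO₂]·[H₂] / ([CO]·[H₂O]) = (0.021)·(0.15) / ((0.0040)·(0.29)) = 2.7
Q_c = 2.7 < K_c = 24, so the forward reaction proceeds.

to the right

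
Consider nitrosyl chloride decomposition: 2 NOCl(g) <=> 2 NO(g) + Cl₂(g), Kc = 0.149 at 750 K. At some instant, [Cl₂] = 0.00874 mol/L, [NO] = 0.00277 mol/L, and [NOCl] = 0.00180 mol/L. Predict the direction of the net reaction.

forward (toward products)

Qc = [NO]²·[Cl₂] / [NOCl]² = (0.00277)²·(0.00874) / (0.00180)² = 0.0207
Qc = 0.0207 < Kc = 0.149, so the forward reaction proceeds.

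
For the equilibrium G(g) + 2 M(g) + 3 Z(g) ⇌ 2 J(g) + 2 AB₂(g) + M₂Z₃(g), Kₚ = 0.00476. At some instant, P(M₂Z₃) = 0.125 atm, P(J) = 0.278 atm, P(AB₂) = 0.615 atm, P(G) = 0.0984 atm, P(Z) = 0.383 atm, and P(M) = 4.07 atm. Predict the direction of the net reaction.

Qₚ = P(J)²·P(AB₂)²·P(M₂Z₃) / (P(G)·P(M)²·P(Z)³) = (0.278)²·(0.615)²·(0.125) / ((0.0984)·(4.07)²·(0.383)³) = 0.0399
Qₚ = 0.0399 > Kₚ = 0.00476, so the reverse reaction proceeds.

to the left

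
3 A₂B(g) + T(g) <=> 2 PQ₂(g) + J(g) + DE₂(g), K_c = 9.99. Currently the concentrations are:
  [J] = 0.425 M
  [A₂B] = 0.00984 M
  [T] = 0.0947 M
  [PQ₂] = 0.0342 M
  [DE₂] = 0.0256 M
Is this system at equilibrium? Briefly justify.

no; Q > K, reaction proceeds in reverse

Q_c = [PQ₂]²·[J]·[DE₂] / ([A₂B]³·[T]) = (0.0342)²·(0.425)·(0.0256) / ((0.00984)³·(0.0947)) = 141
Q_c = 141 > K_c = 9.99: net reverse reaction.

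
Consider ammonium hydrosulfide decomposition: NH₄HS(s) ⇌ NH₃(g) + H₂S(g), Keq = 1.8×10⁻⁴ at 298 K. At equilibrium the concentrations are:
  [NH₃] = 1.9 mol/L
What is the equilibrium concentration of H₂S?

[H₂S] = 9.5×10⁻⁵ mol/L

(NH₄HS is a pure solid — omitted from Keq.)
At equilibrium, Keq = [NH₃]·[H₂S] = 1.8×10⁻⁴.
(1.9)·([H₂S]) = 1.8×10⁻⁴
[H₂S] = 9.47×10⁻⁵ = 9.5×10⁻⁵ mol/L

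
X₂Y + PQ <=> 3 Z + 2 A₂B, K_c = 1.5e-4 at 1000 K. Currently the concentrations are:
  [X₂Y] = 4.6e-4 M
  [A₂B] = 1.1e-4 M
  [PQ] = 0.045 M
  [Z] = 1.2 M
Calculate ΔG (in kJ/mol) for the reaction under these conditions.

ΔG = 15.9 kJ/mol

Q_c = [Z]³·[A₂B]² / ([X₂Y]·[PQ]) = (1.2)³·(1.1e-4)² / ((4.6e-4)·(0.045)) = 0.00101
ΔG = RT ln(Q_c/K_c) = (8.314 J mol⁻¹ K⁻¹)(1000 K) × ln(0.00101/1.5e-4)
   = (8.314 kJ/mol)(1.907) = 15.9 kJ/mol
ΔG > 0, so the forward reaction is non-spontaneous (proceeds in reverse).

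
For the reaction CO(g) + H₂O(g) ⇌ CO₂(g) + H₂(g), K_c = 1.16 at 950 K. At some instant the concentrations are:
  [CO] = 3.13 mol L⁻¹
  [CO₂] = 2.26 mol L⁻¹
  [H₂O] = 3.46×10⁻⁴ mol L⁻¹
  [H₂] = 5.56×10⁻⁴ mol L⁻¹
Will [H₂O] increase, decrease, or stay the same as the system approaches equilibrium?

Q_c = [CO₂]·[H₂] / ([CO]·[H₂O]) = (2.26)·(5.56×10⁻⁴) / ((3.13)·(3.46×10⁻⁴)) = 1.16
Q_c = 1.16 = K_c; the system is at equilibrium.

stay the same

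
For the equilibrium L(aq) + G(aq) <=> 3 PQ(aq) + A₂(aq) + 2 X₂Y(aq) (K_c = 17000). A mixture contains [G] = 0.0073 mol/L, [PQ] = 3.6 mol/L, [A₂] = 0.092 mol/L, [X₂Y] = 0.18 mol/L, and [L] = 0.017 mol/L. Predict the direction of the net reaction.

to the right

Q_c = [PQ]³·[A₂]·[X₂Y]² / ([L]·[G]) = (3.6)³·(0.092)·(0.18)² / ((0.017)·(0.0073)) = 1100
Q_c = 1100 < K_c = 17000, so the forward reaction proceeds.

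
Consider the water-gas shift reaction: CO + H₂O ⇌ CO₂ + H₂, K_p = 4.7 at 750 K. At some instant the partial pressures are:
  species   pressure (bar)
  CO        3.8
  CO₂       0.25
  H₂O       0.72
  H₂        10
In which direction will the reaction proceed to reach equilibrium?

toward products

Q_p = P(CO₂)·P(H₂) / (P(CO)·P(H₂O)) = (0.25)·(10) / ((3.8)·(0.72)) = 0.91
Q_p = 0.91 < K_p = 4.7, so the forward reaction proceeds.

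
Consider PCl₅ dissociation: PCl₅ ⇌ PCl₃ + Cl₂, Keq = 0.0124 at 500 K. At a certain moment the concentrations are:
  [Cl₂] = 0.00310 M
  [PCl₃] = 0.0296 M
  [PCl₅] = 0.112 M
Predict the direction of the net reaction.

toward products

Q = [PCl₃]·[Cl₂] / [PCl₅] = (0.0296)·(0.00310) / (0.112) = 8.19×10⁻⁴
Q = 8.19×10⁻⁴ < Keq = 0.0124, so the forward reaction proceeds.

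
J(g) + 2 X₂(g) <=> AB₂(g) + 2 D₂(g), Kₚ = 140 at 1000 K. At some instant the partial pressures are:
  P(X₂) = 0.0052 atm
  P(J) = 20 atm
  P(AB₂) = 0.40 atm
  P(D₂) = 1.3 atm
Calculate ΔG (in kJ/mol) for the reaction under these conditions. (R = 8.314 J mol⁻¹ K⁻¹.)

ΔG = 18.2 kJ/mol

Qₚ = P(AB₂)·P(D₂)² / (P(J)·P(X₂)²) = (0.40)·(1.3)² / ((20)·(0.0052)²) = 1250
ΔG = RT ln(Qₚ/Kₚ) = (8.314 J mol⁻¹ K⁻¹)(1000 K) × ln(1250/140)
   = (8.314 kJ/mol)(2.189) = 18.2 kJ/mol
ΔG > 0, so the forward reaction is non-spontaneous (proceeds in reverse).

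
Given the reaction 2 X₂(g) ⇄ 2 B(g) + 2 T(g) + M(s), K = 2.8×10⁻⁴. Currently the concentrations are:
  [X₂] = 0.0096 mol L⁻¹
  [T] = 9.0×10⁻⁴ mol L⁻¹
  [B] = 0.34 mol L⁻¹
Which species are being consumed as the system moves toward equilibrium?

(M is a pure solid — omitted from Q.)
Q = [B]²·[T]² / [X₂]² = (0.34)²·(9.0×10⁻⁴)² / (0.0096)² = 0.0010
Q = 0.0010 > K = 2.8×10⁻⁴: net reverse reaction.

B, T, M (products)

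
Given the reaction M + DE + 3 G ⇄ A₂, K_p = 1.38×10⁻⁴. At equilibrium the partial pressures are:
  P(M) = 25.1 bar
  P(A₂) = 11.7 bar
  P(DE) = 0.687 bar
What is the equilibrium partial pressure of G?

At equilibrium, K_p = P(A₂) / (P(M)·P(DE)·P(G)³) = 1.38×10⁻⁴.
(11.7) / ((25.1)·(0.687)·(P(G))³) = 1.38×10⁻⁴
P(G)³ = 4920 ⇒ P(G) = 17.0 bar

P(G) = 17.0 bar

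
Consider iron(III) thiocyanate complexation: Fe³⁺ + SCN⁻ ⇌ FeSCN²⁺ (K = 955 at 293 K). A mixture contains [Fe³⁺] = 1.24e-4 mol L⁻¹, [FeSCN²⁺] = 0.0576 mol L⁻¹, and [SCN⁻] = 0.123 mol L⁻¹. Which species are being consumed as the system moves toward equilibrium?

Q = [FeSCN²⁺] / ([Fe³⁺]·[SCN⁻]) = (0.0576) / ((1.24e-4)·(0.123)) = 3780
Q = 3780 > K = 955: net reverse reaction.

FeSCN²⁺ (products)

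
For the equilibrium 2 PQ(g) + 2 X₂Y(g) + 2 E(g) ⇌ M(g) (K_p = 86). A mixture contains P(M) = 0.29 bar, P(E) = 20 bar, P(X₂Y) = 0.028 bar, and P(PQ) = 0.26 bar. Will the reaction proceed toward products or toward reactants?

to the right

Q_p = P(M) / (P(PQ)²·P(X₂Y)²·P(E)²) = (0.29) / ((0.26)²·(0.028)²·(20)²) = 14
Q_p = 14 < K_p = 86, so the forward reaction proceeds.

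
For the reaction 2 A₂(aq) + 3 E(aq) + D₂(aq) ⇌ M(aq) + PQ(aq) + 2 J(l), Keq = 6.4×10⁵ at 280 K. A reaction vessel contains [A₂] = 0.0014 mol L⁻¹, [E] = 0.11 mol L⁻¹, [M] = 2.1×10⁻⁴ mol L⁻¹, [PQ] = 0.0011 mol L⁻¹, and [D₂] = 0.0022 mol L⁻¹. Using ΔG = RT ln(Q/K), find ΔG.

ΔG = -6.44 kJ/mol

(J is a pure liquid — omitted from Q.)
Q = [M]·[PQ] / ([A₂]²·[E]³·[D₂]) = (2.1×10⁻⁴)·(0.0011) / ((0.0014)²·(0.11)³·(0.0022)) = 40200
ΔG = RT ln(Q/Keq) = (8.314 J mol⁻¹ K⁻¹)(280 K) × ln(40200/6.4×10⁵)
   = (2.328 kJ/mol)(-2.768) = -6.44 kJ/mol
ΔG < 0, so the forward reaction is spontaneous (proceeds forward).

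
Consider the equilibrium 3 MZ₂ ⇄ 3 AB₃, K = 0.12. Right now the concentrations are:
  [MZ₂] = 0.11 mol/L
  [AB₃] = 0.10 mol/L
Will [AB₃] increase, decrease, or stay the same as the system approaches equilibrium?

Q = [AB₃]³ / [MZ₂]³ = (0.10)³ / (0.11)³ = 0.75
Q = 0.75 > K = 0.12: net reverse reaction.
AB₃ is a product, so it decreases.

decrease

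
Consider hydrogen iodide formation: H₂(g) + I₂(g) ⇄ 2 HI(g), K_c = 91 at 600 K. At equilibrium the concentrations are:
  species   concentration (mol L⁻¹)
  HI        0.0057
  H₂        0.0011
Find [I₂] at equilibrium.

At equilibrium, K_c = [HI]² / ([H₂]·[I₂]) = 91.
(0.0057)² / ((0.0011)·([I₂])) = 91
[I₂] = 3.25e-4 = 3.2e-4 mol L⁻¹

[I₂] = 3.2e-4 mol L⁻¹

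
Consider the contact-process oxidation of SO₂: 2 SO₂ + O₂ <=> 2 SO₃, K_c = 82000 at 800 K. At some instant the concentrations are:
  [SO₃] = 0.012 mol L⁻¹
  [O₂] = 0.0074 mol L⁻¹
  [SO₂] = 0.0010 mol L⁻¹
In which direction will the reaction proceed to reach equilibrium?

forward (toward products)

Q_c = [SO₃]² / ([SO₂]²·[O₂]) = (0.012)² / ((0.0010)²·(0.0074)) = 19000
Q_c = 19000 < K_c = 82000, so the forward reaction proceeds.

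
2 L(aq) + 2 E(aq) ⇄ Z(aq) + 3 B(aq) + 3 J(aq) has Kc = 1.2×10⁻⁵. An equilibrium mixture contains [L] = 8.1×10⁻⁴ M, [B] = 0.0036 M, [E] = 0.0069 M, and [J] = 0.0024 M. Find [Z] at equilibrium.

At equilibrium, Kc = [Z]·[B]³·[J]³ / ([L]²·[E]²) = 1.2×10⁻⁵.
([Z])·(0.0036)³·(0.0024)³ / ((8.1×10⁻⁴)²·(0.0069)²) = 1.2×10⁻⁵
[Z] = 0.581 = 0.58 M

[Z] = 0.58 M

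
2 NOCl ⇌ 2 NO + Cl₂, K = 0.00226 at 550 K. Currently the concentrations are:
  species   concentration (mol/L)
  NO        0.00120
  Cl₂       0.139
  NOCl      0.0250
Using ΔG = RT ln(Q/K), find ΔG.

ΔG = -8.94 kJ/mol

Q = [NO]²·[Cl₂] / [NOCl]² = (0.00120)²·(0.139) / (0.0250)² = 3.20e-4
ΔG = RT ln(Q/K) = (8.314 J mol⁻¹ K⁻¹)(550 K) × ln(3.20e-4/0.00226)
   = (4.573 kJ/mol)(-1.955) = -8.94 kJ/mol
ΔG < 0, so the forward reaction is spontaneous (proceeds forward).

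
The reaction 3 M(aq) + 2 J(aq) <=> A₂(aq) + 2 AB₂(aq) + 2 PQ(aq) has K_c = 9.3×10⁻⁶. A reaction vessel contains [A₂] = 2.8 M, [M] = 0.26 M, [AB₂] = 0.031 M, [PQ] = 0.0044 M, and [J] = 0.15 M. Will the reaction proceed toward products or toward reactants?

Q_c = [A₂]·[AB₂]²·[PQ]² / ([M]³·[J]²) = (2.8)·(0.031)²·(0.0044)² / ((0.26)³·(0.15)²) = 1.3×10⁻⁴
Q_c = 1.3×10⁻⁴ > K_c = 9.3×10⁻⁶, so the reverse reaction proceeds.

in the reverse direction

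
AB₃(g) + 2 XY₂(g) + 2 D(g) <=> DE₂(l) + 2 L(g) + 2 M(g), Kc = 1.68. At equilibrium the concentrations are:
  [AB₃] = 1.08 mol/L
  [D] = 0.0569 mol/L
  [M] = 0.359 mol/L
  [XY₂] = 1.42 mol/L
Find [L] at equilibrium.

(DE₂ is a pure liquid — omitted from Kc.)
At equilibrium, Kc = [L]²·[M]² / ([AB₃]·[XY₂]²·[D]²) = 1.68.
([L])²·(0.359)² / ((1.08)·(1.42)²·(0.0569)²) = 1.68
[L]² = 0.0919 ⇒ [L] = 0.303 mol/L

[L] = 0.303 mol/L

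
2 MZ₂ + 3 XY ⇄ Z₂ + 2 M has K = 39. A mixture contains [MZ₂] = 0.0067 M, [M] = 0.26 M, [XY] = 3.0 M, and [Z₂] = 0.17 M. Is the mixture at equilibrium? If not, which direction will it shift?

no; Q < K, reaction proceeds forward

Q = [Z₂]·[M]² / ([MZ₂]²·[XY]³) = (0.17)·(0.26)² / ((0.0067)²·(3.0)³) = 9.5
Q = 9.5 < K = 39: net forward reaction.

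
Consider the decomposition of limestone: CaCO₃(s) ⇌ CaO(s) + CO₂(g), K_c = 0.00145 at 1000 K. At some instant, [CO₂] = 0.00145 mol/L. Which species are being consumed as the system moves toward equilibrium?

(CaCO₃, CaO are pure solids — omitted from Q_c.)
Q_c = [CO₂] = 0.00145
Q_c = 0.00145 = K_c; the system is at equilibrium.

none (at equilibrium)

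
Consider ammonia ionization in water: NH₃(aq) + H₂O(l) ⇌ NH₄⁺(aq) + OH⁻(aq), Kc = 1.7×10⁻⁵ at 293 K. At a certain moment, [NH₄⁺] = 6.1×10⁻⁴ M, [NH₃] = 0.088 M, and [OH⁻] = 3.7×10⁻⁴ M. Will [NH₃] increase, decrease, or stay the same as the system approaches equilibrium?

(H₂O is a pure liquid — omitted from Qc.)
Qc = [NH₄⁺]·[OH⁻] / [NH₃] = (6.1×10⁻⁴)·(3.7×10⁻⁴) / (0.088) = 2.6×10⁻⁶
Qc = 2.6×10⁻⁶ < Kc = 1.7×10⁻⁵: net forward reaction.
NH₃ is a reactant, so it decreases.

decrease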